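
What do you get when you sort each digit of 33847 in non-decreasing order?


The number 33847 has digits: 3, 3, 8, 4, 7
Sorted: 3, 3, 4, 7, 8
Joining the sorted digits gives the result.
Final answer: 33478


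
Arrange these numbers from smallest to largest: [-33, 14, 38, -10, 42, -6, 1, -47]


Original list: [-33, 14, 38, -10, 42, -6, 1, -47]
Repeatedly take the smallest remaining element:
  Remaining [-33, 14, 38, -10, 42, -6, 1, -47] -> smallest is -47
  Remaining [-33, 14, 38, -10, 42, -6, 1] -> smallest is -33
  Remaining [14, 38, -10, 42, -6, 1] -> smallest is -10
  Remaining [14, 38, 42, -6, 1] -> smallest is -6
  Remaining [14, 38, 42, 1] -> smallest is 1
  Remaining [14, 38, 42] -> smallest is 14
  Remaining [38, 42] -> smallest is 38
  Remaining [42] -> smallest is 42
Collecting the picks in order gives the sorted list.
Final answer: [-47, -33, -10, -6, 1, 14, 38, 42]


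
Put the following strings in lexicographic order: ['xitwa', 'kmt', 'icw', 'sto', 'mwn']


Compare strings character by character (the first differing letter decides):
  'icw' < 'kmt' since 'i' < 'k' at position 1
  'kmt' < 'mwn' since 'k' < 'm' at position 1
  'mwn' < 'sto' since 'm' < 's' at position 1
  'sto' < 'xitwa' since 's' < 'x' at position 1
Chaining these comparisons gives the alphabetical order.
Final answer: ['icw', 'kmt', 'mwn', 'sto', 'xitwa']


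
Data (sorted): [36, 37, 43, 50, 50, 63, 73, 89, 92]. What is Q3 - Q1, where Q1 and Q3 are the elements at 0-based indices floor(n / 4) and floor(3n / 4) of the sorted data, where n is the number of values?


The data has n = 9 elements.
Q1 index = floor(9 / 4) = floor(2.25) = 2; Q3 index = floor(3 * 9 / 4) = floor(6.75) = 6
Q1 = element at index 2 = 43
Q3 = element at index 6 = 73
IQR = 73 - 43 = 30
Final answer: 30


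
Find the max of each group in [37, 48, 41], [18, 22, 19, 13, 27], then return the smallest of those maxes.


Find max of each group:
  Group 1: [37, 48, 41] -> max = 48
  Group 2: [18, 22, 19, 13, 27] -> max = 27
Maxes: [48, 27]
Minimum of maxes = 27
Final answer: 27


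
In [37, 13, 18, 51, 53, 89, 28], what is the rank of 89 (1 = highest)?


Sort descending: [89, 53, 51, 37, 28, 18, 13]
Find 89 in the sorted list.
89 is at position 1.
Final answer: 1


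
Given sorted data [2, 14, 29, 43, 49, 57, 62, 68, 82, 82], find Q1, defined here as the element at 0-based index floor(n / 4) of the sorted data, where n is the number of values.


The list has n = 10 elements.
Q1 index = floor(10 / 4) = floor(2.5) = 2
Counting from index 0 in the sorted data, the element at index 2 is 29.
Final answer: 29


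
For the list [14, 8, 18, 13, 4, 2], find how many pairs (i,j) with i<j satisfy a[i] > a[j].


For each element, count the later elements that are smaller than it:
  14 (index 0): smaller elements after it = [8, 13, 4, 2] -> 4
  8 (index 1): smaller elements after it = [4, 2] -> 2
  18 (index 2): smaller elements after it = [13, 4, 2] -> 3
  13 (index 3): smaller elements after it = [4, 2] -> 2
  4 (index 4): smaller elements after it = [2] -> 1
Total inversions = 4 + 2 + 3 + 2 + 1 = 12
Final answer: 12


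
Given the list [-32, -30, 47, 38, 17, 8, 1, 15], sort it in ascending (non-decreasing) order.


Original list: [-32, -30, 47, 38, 17, 8, 1, 15]
Repeatedly take the smallest remaining element:
  Remaining [-32, -30, 47, 38, 17, 8, 1, 15] -> smallest is -32
  Remaining [-30, 47, 38, 17, 8, 1, 15] -> smallest is -30
  Remaining [47, 38, 17, 8, 1, 15] -> smallest is 1
  Remaining [47, 38, 17, 8, 15] -> smallest is 8
  Remaining [47, 38, 17, 15] -> smallest is 15
  Remaining [47, 38, 17] -> smallest is 17
  Remaining [47, 38] -> smallest is 38
  Remaining [47] -> smallest is 47
Collecting the picks in order gives the sorted list.
Final answer: [-32, -30, 1, 8, 15, 17, 38, 47]


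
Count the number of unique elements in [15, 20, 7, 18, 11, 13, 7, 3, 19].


List all unique values:
Distinct values: [3, 7, 11, 13, 15, 18, 19, 20]
Count = 8
Final answer: 8


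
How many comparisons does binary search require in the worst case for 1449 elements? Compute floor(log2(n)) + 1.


Binary search halves the search space each step.
Maximum comparisons = floor(log2(1449)) + 1
log2(1449) = 10.5008
floor(log2(1449)) = 10, so 10 + 1 = 11
Final answer: 11


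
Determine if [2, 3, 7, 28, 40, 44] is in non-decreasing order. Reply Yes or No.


Check consecutive pairs:
  2 <= 3? True
  3 <= 7? True
  7 <= 28? True
  28 <= 40? True
  40 <= 44? True
Every consecutive pair is in order, so the list is non-decreasing.
Final answer: Yes


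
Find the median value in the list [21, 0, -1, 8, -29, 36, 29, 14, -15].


First, sort the list: [-29, -15, -1, 0, 8, 14, 21, 29, 36]
The list has 9 elements (odd count).
The middle index is 4 (0-based), and the element there is 8.
Final answer: 8


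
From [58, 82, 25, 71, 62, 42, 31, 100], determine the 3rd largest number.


Sort descending: [100, 82, 71, 62, 58, 42, 31, 25]
The 3rd element (1-indexed) is at index 2.
Value = 71
Final answer: 71


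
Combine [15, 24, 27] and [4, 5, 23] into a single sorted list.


List A: [15, 24, 27]
List B: [4, 5, 23]
Repeatedly compare the front elements and take the smaller:
  15 vs 4 -> take 4
  15 vs 5 -> take 5
  15 vs 23 -> take 15
  24 vs 23 -> take 23
  B is exhausted; append the rest of A: [24, 27]
Final answer: [4, 5, 15, 23, 24, 27]


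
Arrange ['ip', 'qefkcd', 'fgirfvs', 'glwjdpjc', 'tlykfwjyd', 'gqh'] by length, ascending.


Compute lengths:
  'ip' has length 2
  'qefkcd' has length 6
  'fgirfvs' has length 7
  'glwjdpjc' has length 8
  'tlykfwjyd' has length 9
  'gqh' has length 3
Lengths in increasing order: 2 < 3 < 6 < 7 < 8 < 9
Listing the words in that order gives the answer.
Final answer: ['ip', 'gqh', 'qefkcd', 'fgirfvs', 'glwjdpjc', 'tlykfwjyd']


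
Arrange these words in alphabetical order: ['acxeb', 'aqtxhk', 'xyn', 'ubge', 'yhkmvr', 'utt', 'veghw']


Compare strings character by character (the first differing letter decides):
  'acxeb' < 'aqtxhk' since 'c' < 'q' at position 2
  'aqtxhk' < 'ubge' since 'a' < 'u' at position 1
  'ubge' < 'utt' since 'b' < 't' at position 2
  'utt' < 'veghw' since 'u' < 'v' at position 1
  'veghw' < 'xyn' since 'v' < 'x' at position 1
  'xyn' < 'yhkmvr' since 'x' < 'y' at position 1
Chaining these comparisons gives the alphabetical order.
Final answer: ['acxeb', 'aqtxhk', 'ubge', 'utt', 'veghw', 'xyn', 'yhkmvr']


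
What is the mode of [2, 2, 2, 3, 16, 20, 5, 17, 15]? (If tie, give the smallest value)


Count the frequency of each value:
  2 appears 3 time(s)
  3 appears 1 time(s)
  5 appears 1 time(s)
  15 appears 1 time(s)
  16 appears 1 time(s)
  17 appears 1 time(s)
  20 appears 1 time(s)
Maximum frequency is 3.
Only 2 reaches that frequency, so it is the mode.
Final answer: 2


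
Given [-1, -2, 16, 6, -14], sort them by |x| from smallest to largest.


Compute absolute values:
  |-1| = 1
  |-2| = 2
  |16| = 16
  |6| = 6
  |-14| = 14
Absolute values in increasing order: 1 < 2 < 6 < 14 < 16
Listing the original numbers in that order gives the answer.
Final answer: [-1, -2, 6, -14, 16]


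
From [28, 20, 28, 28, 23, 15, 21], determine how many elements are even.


Check each element:
  28 is even
  20 is even
  28 is even
  28 is even
  23 is odd
  15 is odd
  21 is odd
Evens: [28, 20, 28, 28]
Count of evens = 4
Final answer: 4


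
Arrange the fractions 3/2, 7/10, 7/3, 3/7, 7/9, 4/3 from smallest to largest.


Convert to decimal for comparison:
  3/2 = 1.5
  7/10 = 0.7
  7/3 = 2.3333
  3/7 = 0.4286
  7/9 = 0.7778
  4/3 = 1.3333
Decimals in increasing order: 0.4286 < 0.7 < 0.7778 < 1.3333 < 1.5 < 2.3333
Writing each back as its fraction gives the sorted order.
Final answer: 3/7, 7/10, 7/9, 4/3, 3/2, 7/3


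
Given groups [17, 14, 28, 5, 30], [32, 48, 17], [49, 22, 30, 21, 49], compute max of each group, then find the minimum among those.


Find max of each group:
  Group 1: [17, 14, 28, 5, 30] -> max = 30
  Group 2: [32, 48, 17] -> max = 48
  Group 3: [49, 22, 30, 21, 49] -> max = 49
Maxes: [30, 48, 49]
Minimum of maxes = 30
Final answer: 30


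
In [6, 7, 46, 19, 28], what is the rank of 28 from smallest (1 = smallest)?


Sort ascending: [6, 7, 19, 28, 46]
Find 28 in the sorted list.
28 is at position 4 (1-indexed).
Final answer: 4


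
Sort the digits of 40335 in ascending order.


The number 40335 has digits: 4, 0, 3, 3, 5
Sorted: 0, 3, 3, 4, 5
Joining the sorted digits gives the result.
Final answer: 03345


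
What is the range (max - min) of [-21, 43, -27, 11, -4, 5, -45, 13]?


Maximum value: 43
Minimum value: -45
Range = 43 - (-45) = 88
Final answer: 88


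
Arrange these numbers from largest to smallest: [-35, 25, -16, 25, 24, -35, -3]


Original list: [-35, 25, -16, 25, 24, -35, -3]
Repeatedly take the largest remaining element:
  Remaining [-35, 25, -16, 25, 24, -35, -3] -> largest is 25
  Remaining [-35, -16, 25, 24, -35, -3] -> largest is 25
  Remaining [-35, -16, 24, -35, -3] -> largest is 24
  Remaining [-35, -16, -35, -3] -> largest is -3
  Remaining [-35, -16, -35] -> largest is -16
  Remaining [-35, -35] -> largest is -35
  Remaining [-35] -> largest is -35
Collecting the picks in order gives the descending list.
Final answer: [25, 25, 24, -3, -16, -35, -35]


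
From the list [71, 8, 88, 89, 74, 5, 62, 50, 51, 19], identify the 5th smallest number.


Sort ascending: [5, 8, 19, 50, 51, 62, 71, 74, 88, 89]
The 5th element (1-indexed) is at index 4.
Value = 51
Final answer: 51


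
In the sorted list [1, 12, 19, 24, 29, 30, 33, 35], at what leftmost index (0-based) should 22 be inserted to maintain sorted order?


List is sorted: [1, 12, 19, 24, 29, 30, 33, 35]
We need the leftmost position where 22 can be inserted, i.e. the first index whose element is >= 22 (or the end of the list if none is).
Binary search with low=0, high=8 (0-based indices):
  low=0, high=8, mid=4: a[4]=29 >= 22, so high = 4
  low=0, high=4, mid=2: a[2]=19 < 22, so low = 3
  low=3, high=4, mid=3: a[3]=24 >= 22, so high = 3
Now low = high = 3, so the insertion index is 3.
Final answer: 3


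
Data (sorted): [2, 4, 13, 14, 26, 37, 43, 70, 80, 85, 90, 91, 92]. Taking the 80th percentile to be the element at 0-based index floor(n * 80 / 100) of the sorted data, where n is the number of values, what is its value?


The dataset has n = 13 elements.
Index = floor(13 * 80 / 100) = floor(1040 / 100) = floor(10.4) = 10
Counting from index 0 in the sorted data, the element at index 10 is 90.
Final answer: 90


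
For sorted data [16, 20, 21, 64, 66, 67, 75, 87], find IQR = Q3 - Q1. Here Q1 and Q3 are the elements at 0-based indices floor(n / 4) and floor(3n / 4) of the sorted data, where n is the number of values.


The data has n = 8 elements.
Q1 index = floor(8 / 4) = floor(2) = 2; Q3 index = floor(3 * 8 / 4) = floor(6) = 6
Q1 = element at index 2 = 21
Q3 = element at index 6 = 75
IQR = 75 - 21 = 54
Final answer: 54


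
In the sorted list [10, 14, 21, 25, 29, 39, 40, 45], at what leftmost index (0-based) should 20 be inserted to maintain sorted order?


List is sorted: [10, 14, 21, 25, 29, 39, 40, 45]
We need the leftmost position where 20 can be inserted, i.e. the first index whose element is >= 20 (or the end of the list if none is).
Binary search with low=0, high=8 (0-based indices):
  low=0, high=8, mid=4: a[4]=29 >= 20, so high = 4
  low=0, high=4, mid=2: a[2]=21 >= 20, so high = 2
  low=0, high=2, mid=1: a[1]=14 < 20, so low = 2
Now low = high = 2, so the insertion index is 2.
Final answer: 2


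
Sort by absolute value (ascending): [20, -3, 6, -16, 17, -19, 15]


Compute absolute values:
  |20| = 20
  |-3| = 3
  |6| = 6
  |-16| = 16
  |17| = 17
  |-19| = 19
  |15| = 15
Absolute values in increasing order: 3 < 6 < 15 < 16 < 17 < 19 < 20
Listing the original numbers in that order gives the answer.
Final answer: [-3, 6, 15, -16, 17, -19, 20]


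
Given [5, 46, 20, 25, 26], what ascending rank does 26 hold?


Sort ascending: [5, 20, 25, 26, 46]
Find 26 in the sorted list.
26 is at position 4 (1-indexed).
Final answer: 4


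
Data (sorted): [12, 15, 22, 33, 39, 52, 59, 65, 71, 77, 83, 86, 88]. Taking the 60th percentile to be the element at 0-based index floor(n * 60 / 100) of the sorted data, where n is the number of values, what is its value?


The dataset has n = 13 elements.
Index = floor(13 * 60 / 100) = floor(780 / 100) = floor(7.8) = 7
Counting from index 0 in the sorted data, the element at index 7 is 65.
Final answer: 65


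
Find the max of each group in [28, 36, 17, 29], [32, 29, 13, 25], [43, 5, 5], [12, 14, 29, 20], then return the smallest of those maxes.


Find max of each group:
  Group 1: [28, 36, 17, 29] -> max = 36
  Group 2: [32, 29, 13, 25] -> max = 32
  Group 3: [43, 5, 5] -> max = 43
  Group 4: [12, 14, 29, 20] -> max = 29
Maxes: [36, 32, 43, 29]
Minimum of maxes = 29
Final answer: 29


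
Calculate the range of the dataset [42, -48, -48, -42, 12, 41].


Maximum value: 42
Minimum value: -48
Range = 42 - (-48) = 90
Final answer: 90


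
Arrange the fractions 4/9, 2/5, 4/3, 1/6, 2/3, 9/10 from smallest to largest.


Convert to decimal for comparison:
  4/9 = 0.4444
  2/5 = 0.4
  4/3 = 1.3333
  1/6 = 0.1667
  2/3 = 0.6667
  9/10 = 0.9
Decimals in increasing order: 0.1667 < 0.4 < 0.4444 < 0.6667 < 0.9 < 1.3333
Writing each back as its fraction gives the sorted order.
Final answer: 1/6, 2/5, 4/9, 2/3, 9/10, 4/3


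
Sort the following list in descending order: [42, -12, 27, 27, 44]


Original list: [42, -12, 27, 27, 44]
Repeatedly take the largest remaining element:
  Remaining [42, -12, 27, 27, 44] -> largest is 44
  Remaining [42, -12, 27, 27] -> largest is 42
  Remaining [-12, 27, 27] -> largest is 27
  Remaining [-12, 27] -> largest is 27
  Remaining [-12] -> largest is -12
Collecting the picks in order gives the descending list.
Final answer: [44, 42, 27, 27, -12]


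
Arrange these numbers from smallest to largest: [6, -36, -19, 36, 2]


Original list: [6, -36, -19, 36, 2]
Repeatedly take the smallest remaining element:
  Remaining [6, -36, -19, 36, 2] -> smallest is -36
  Remaining [6, -19, 36, 2] -> smallest is -19
  Remaining [6, 36, 2] -> smallest is 2
  Remaining [6, 36] -> smallest is 6
  Remaining [36] -> smallest is 36
Collecting the picks in order gives the sorted list.
Final answer: [-36, -19, 2, 6, 36]


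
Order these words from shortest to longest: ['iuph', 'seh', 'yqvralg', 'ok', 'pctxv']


Compute lengths:
  'iuph' has length 4
  'seh' has length 3
  'yqvralg' has length 7
  'ok' has length 2
  'pctxv' has length 5
Lengths in increasing order: 2 < 3 < 4 < 5 < 7
Listing the words in that order gives the answer.
Final answer: ['ok', 'seh', 'iuph', 'pctxv', 'yqvralg']


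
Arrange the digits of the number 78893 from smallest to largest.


The number 78893 has digits: 7, 8, 8, 9, 3
Sorted: 3, 7, 8, 8, 9
Joining the sorted digits gives the result.
Final answer: 37889


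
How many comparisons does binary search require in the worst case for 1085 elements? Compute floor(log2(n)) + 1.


Binary search halves the search space each step.
Maximum comparisons = floor(log2(1085)) + 1
log2(1085) = 10.0835
floor(log2(1085)) = 10, so 10 + 1 = 11
Final answer: 11


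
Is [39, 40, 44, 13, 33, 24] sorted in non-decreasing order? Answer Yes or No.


Check consecutive pairs:
  39 <= 40? True
  40 <= 44? True
  44 <= 13? False
  13 <= 33? True
  33 <= 24? False
2 consecutive pair(s) are out of order, so the list is not sorted.
Final answer: No


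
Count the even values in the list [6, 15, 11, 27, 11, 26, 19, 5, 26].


Check each element:
  6 is even
  15 is odd
  11 is odd
  27 is odd
  11 is odd
  26 is even
  19 is odd
  5 is odd
  26 is even
Evens: [6, 26, 26]
Count of evens = 3
Final answer: 3


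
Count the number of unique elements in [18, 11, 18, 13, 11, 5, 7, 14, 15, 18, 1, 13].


List all unique values:
Distinct values: [1, 5, 7, 11, 13, 14, 15, 18]
Count = 8
Final answer: 8


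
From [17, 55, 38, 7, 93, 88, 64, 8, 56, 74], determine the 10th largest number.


Sort descending: [93, 88, 74, 64, 56, 55, 38, 17, 8, 7]
The 10th element (1-indexed) is at index 9.
Value = 7
Final answer: 7


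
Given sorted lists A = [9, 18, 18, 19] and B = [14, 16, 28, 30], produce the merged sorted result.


List A: [9, 18, 18, 19]
List B: [14, 16, 28, 30]
Repeatedly compare the front elements and take the smaller:
  9 vs 14 -> take 9
  18 vs 14 -> take 14
  18 vs 16 -> take 16
  18 vs 28 -> take 18
  18 vs 28 -> take 18
  19 vs 28 -> take 19
  A is exhausted; append the rest of B: [28, 30]
Final answer: [9, 14, 16, 18, 18, 19, 28, 30]


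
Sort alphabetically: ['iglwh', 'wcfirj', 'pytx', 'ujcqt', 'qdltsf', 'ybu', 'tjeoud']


Compare strings character by character (the first differing letter decides):
  'iglwh' < 'pytx' since 'i' < 'p' at position 1
  'pytx' < 'qdltsf' since 'p' < 'q' at position 1
  'qdltsf' < 'tjeoud' since 'q' < 't' at position 1
  'tjeoud' < 'ujcqt' since 't' < 'u' at position 1
  'ujcqt' < 'wcfirj' since 'u' < 'w' at position 1
  'wcfirj' < 'ybu' since 'w' < 'y' at position 1
Chaining these comparisons gives the alphabetical order.
Final answer: ['iglwh', 'pytx', 'qdltsf', 'tjeoud', 'ujcqt', 'wcfirj', 'ybu']


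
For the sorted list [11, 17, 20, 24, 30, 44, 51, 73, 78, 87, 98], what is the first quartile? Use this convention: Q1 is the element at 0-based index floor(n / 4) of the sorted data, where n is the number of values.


The list has n = 11 elements.
Q1 index = floor(11 / 4) = floor(2.75) = 2
Counting from index 0 in the sorted data, the element at index 2 is 20.
Final answer: 20


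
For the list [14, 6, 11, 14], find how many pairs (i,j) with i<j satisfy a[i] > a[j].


For each element, count the later elements that are smaller than it:
  14 (index 0): smaller elements after it = [6, 11] -> 2
  6 (index 1): smaller elements after it = [] -> 0
  11 (index 2): smaller elements after it = [] -> 0
Total inversions = 2 + 0 + 0 = 2
Final answer: 2


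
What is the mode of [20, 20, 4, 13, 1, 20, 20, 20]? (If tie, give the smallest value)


Count the frequency of each value:
  1 appears 1 time(s)
  4 appears 1 time(s)
  13 appears 1 time(s)
  20 appears 5 time(s)
Maximum frequency is 5.
Only 20 reaches that frequency, so it is the mode.
Final answer: 20


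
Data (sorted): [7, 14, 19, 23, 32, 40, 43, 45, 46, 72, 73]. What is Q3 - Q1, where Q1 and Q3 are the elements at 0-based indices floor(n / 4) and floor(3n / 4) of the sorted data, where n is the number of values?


The data has n = 11 elements.
Q1 index = floor(11 / 4) = floor(2.75) = 2; Q3 index = floor(3 * 11 / 4) = floor(8.25) = 8
Q1 = element at index 2 = 19
Q3 = element at index 8 = 46
IQR = 46 - 19 = 27
Final answer: 27


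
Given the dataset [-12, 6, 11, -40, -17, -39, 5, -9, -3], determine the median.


First, sort the list: [-40, -39, -17, -12, -9, -3, 5, 6, 11]
The list has 9 elements (odd count).
The middle index is 4 (0-based), and the element there is -9.
Final answer: -9


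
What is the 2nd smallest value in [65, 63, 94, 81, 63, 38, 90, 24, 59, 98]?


Sort ascending: [24, 38, 59, 63, 63, 65, 81, 90, 94, 98]
The 2nd element (1-indexed) is at index 1.
Value = 38
Final answer: 38


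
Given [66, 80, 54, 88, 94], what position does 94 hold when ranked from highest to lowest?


Sort descending: [94, 88, 80, 66, 54]
Find 94 in the sorted list.
94 is at position 1.
Final answer: 1


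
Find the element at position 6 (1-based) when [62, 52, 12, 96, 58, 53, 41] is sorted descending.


Sort descending: [96, 62, 58, 53, 52, 41, 12]
The 6th element (1-indexed) is at index 5.
Value = 41
Final answer: 41


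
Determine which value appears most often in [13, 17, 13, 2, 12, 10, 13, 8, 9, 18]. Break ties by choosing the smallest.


Count the frequency of each value:
  2 appears 1 time(s)
  8 appears 1 time(s)
  9 appears 1 time(s)
  10 appears 1 time(s)
  12 appears 1 time(s)
  13 appears 3 time(s)
  17 appears 1 time(s)
  18 appears 1 time(s)
Maximum frequency is 3.
Only 13 reaches that frequency, so it is the mode.
Final answer: 13


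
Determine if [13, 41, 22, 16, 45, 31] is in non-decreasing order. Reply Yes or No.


Check consecutive pairs:
  13 <= 41? True
  41 <= 22? False
  22 <= 16? False
  16 <= 45? True
  45 <= 31? False
3 consecutive pair(s) are out of order, so the list is not sorted.
Final answer: No


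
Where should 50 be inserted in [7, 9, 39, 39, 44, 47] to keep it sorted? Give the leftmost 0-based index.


List is sorted: [7, 9, 39, 39, 44, 47]
We need the leftmost position where 50 can be inserted, i.e. the first index whose element is >= 50 (or the end of the list if none is).
Binary search with low=0, high=6 (0-based indices):
  low=0, high=6, mid=3: a[3]=39 < 50, so low = 4
  low=4, high=6, mid=5: a[5]=47 < 50, so low = 6
Now low = high = 6, so the insertion index is 6.
Final answer: 6


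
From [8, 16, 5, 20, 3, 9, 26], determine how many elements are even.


Check each element:
  8 is even
  16 is even
  5 is odd
  20 is even
  3 is odd
  9 is odd
  26 is even
Evens: [8, 16, 20, 26]
Count of evens = 4
Final answer: 4


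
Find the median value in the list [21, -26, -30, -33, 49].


First, sort the list: [-33, -30, -26, 21, 49]
The list has 5 elements (odd count).
The middle index is 2 (0-based), and the element there is -26.
Final answer: -26


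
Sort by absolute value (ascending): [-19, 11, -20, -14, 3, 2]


Compute absolute values:
  |-19| = 19
  |11| = 11
  |-20| = 20
  |-14| = 14
  |3| = 3
  |2| = 2
Absolute values in increasing order: 2 < 3 < 11 < 14 < 19 < 20
Listing the original numbers in that order gives the answer.
Final answer: [2, 3, 11, -14, -19, -20]


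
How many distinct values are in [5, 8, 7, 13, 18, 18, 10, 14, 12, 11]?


List all unique values:
Distinct values: [5, 7, 8, 10, 11, 12, 13, 14, 18]
Count = 9
Final answer: 9


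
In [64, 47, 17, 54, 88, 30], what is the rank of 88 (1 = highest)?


Sort descending: [88, 64, 54, 47, 30, 17]
Find 88 in the sorted list.
88 is at position 1.
Final answer: 1


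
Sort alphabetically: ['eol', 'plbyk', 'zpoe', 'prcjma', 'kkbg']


Compare strings character by character (the first differing letter decides):
  'eol' < 'kkbg' since 'e' < 'k' at position 1
  'kkbg' < 'plbyk' since 'k' < 'p' at position 1
  'plbyk' < 'prcjma' since 'l' < 'r' at position 2
  'prcjma' < 'zpoe' since 'p' < 'z' at position 1
Chaining these comparisons gives the alphabetical order.
Final answer: ['eol', 'kkbg', 'plbyk', 'prcjma', 'zpoe']


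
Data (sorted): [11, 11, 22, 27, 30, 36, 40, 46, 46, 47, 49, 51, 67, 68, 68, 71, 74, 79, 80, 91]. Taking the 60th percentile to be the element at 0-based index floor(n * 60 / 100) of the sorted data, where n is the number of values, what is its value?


The dataset has n = 20 elements.
Index = floor(20 * 60 / 100) = floor(1200 / 100) = floor(12) = 12
Counting from index 0 in the sorted data, the element at index 12 is 67.
Final answer: 67


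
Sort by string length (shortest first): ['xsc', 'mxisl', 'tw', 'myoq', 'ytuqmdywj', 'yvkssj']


Compute lengths:
  'xsc' has length 3
  'mxisl' has length 5
  'tw' has length 2
  'myoq' has length 4
  'ytuqmdywj' has length 9
  'yvkssj' has length 6
Lengths in increasing order: 2 < 3 < 4 < 5 < 6 < 9
Listing the words in that order gives the answer.
Final answer: ['tw', 'xsc', 'myoq', 'mxisl', 'yvkssj', 'ytuqmdywj']


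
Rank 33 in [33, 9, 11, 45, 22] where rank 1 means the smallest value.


Sort ascending: [9, 11, 22, 33, 45]
Find 33 in the sorted list.
33 is at position 4 (1-indexed).
Final answer: 4


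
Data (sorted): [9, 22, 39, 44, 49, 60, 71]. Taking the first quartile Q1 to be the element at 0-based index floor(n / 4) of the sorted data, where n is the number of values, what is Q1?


The list has n = 7 elements.
Q1 index = floor(7 / 4) = floor(1.75) = 1
Counting from index 0 in the sorted data, the element at index 1 is 22.
Final answer: 22


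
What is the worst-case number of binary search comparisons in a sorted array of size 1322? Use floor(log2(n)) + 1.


Binary search halves the search space each step.
Maximum comparisons = floor(log2(1322)) + 1
log2(1322) = 10.3685
floor(log2(1322)) = 10, so 10 + 1 = 11
Final answer: 11


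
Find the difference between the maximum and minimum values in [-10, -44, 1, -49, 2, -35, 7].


Maximum value: 7
Minimum value: -49
Range = 7 - (-49) = 56
Final answer: 56


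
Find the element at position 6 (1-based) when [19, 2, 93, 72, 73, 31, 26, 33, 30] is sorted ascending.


Sort ascending: [2, 19, 26, 30, 31, 33, 72, 73, 93]
The 6th element (1-indexed) is at index 5.
Value = 33
Final answer: 33


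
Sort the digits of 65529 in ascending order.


The number 65529 has digits: 6, 5, 5, 2, 9
Sorted: 2, 5, 5, 6, 9
Joining the sorted digits gives the result.
Final answer: 25569


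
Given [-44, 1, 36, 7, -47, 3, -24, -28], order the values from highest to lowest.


Original list: [-44, 1, 36, 7, -47, 3, -24, -28]
Repeatedly take the largest remaining element:
  Remaining [-44, 1, 36, 7, -47, 3, -24, -28] -> largest is 36
  Remaining [-44, 1, 7, -47, 3, -24, -28] -> largest is 7
  Remaining [-44, 1, -47, 3, -24, -28] -> largest is 3
  Remaining [-44, 1, -47, -24, -28] -> largest is 1
  Remaining [-44, -47, -24, -28] -> largest is -24
  Remaining [-44, -47, -28] -> largest is -28
  Remaining [-44, -47] -> largest is -44
  Remaining [-47] -> largest is -47
Collecting the picks in order gives the descending list.
Final answer: [36, 7, 3, 1, -24, -28, -44, -47]


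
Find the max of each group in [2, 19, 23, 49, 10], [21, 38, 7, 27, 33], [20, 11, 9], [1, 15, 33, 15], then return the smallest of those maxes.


Find max of each group:
  Group 1: [2, 19, 23, 49, 10] -> max = 49
  Group 2: [21, 38, 7, 27, 33] -> max = 38
  Group 3: [20, 11, 9] -> max = 20
  Group 4: [1, 15, 33, 15] -> max = 33
Maxes: [49, 38, 20, 33]
Minimum of maxes = 20
Final answer: 20


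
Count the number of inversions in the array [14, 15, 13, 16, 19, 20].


For each element, count the later elements that are smaller than it:
  14 (index 0): smaller elements after it = [13] -> 1
  15 (index 1): smaller elements after it = [13] -> 1
  13 (index 2): smaller elements after it = [] -> 0
  16 (index 3): smaller elements after it = [] -> 0
  19 (index 4): smaller elements after it = [] -> 0
Total inversions = 1 + 1 + 0 + 0 + 0 = 2
Final answer: 2


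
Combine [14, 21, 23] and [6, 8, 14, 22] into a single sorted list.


List A: [14, 21, 23]
List B: [6, 8, 14, 22]
Repeatedly compare the front elements and take the smaller:
  14 vs 6 -> take 6
  14 vs 8 -> take 8
  14 vs 14 -> take 14
  21 vs 14 -> take 14
  21 vs 22 -> take 21
  23 vs 22 -> take 22
  B is exhausted; append the rest of A: [23]
Final answer: [6, 8, 14, 14, 21, 22, 23]


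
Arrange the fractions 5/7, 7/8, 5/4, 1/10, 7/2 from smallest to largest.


Convert to decimal for comparison:
  5/7 = 0.7143
  7/8 = 0.875
  5/4 = 1.25
  1/10 = 0.1
  7/2 = 3.5
Decimals in increasing order: 0.1 < 0.7143 < 0.875 < 1.25 < 3.5
Writing each back as its fraction gives the sorted order.
Final answer: 1/10, 5/7, 7/8, 5/4, 7/2


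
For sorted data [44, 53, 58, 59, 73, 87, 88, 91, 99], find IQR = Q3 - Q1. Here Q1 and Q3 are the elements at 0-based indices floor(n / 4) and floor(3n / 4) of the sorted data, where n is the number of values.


The data has n = 9 elements.
Q1 index = floor(9 / 4) = floor(2.25) = 2; Q3 index = floor(3 * 9 / 4) = floor(6.75) = 6
Q1 = element at index 2 = 58
Q3 = element at index 6 = 88
IQR = 88 - 58 = 30
Final answer: 30


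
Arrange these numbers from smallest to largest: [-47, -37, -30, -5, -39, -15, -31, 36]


Original list: [-47, -37, -30, -5, -39, -15, -31, 36]
Repeatedly take the smallest remaining element:
  Remaining [-47, -37, -30, -5, -39, -15, -31, 36] -> smallest is -47
  Remaining [-37, -30, -5, -39, -15, -31, 36] -> smallest is -39
  Remaining [-37, -30, -5, -15, -31, 36] -> smallest is -37
  Remaining [-30, -5, -15, -31, 36] -> smallest is -31
  Remaining [-30, -5, -15, 36] -> smallest is -30
  Remaining [-5, -15, 36] -> smallest is -15
  Remaining [-5, 36] -> smallest is -5
  Remaining [36] -> smallest is 36
Collecting the picks in order gives the sorted list.
Final answer: [-47, -39, -37, -31, -30, -15, -5, 36]


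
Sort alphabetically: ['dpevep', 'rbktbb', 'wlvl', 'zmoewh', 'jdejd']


Compare strings character by character (the first differing letter decides):
  'dpevep' < 'jdejd' since 'd' < 'j' at position 1
  'jdejd' < 'rbktbb' since 'j' < 'r' at position 1
  'rbktbb' < 'wlvl' since 'r' < 'w' at position 1
  'wlvl' < 'zmoewh' since 'w' < 'z' at position 1
Chaining these comparisons gives the alphabetical order.
Final answer: ['dpevep', 'jdejd', 'rbktbb', 'wlvl', 'zmoewh']


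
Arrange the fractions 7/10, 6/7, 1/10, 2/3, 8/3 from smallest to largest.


Convert to decimal for comparison:
  7/10 = 0.7
  6/7 = 0.8571
  1/10 = 0.1
  2/3 = 0.6667
  8/3 = 2.6667
Decimals in increasing order: 0.1 < 0.6667 < 0.7 < 0.8571 < 2.6667
Writing each back as its fraction gives the sorted order.
Final answer: 1/10, 2/3, 7/10, 6/7, 8/3


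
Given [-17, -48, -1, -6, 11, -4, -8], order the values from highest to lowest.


Original list: [-17, -48, -1, -6, 11, -4, -8]
Repeatedly take the largest remaining element:
  Remaining [-17, -48, -1, -6, 11, -4, -8] -> largest is 11
  Remaining [-17, -48, -1, -6, -4, -8] -> largest is -1
  Remaining [-17, -48, -6, -4, -8] -> largest is -4
  Remaining [-17, -48, -6, -8] -> largest is -6
  Remaining [-17, -48, -8] -> largest is -8
  Remaining [-17, -48] -> largest is -17
  Remaining [-48] -> largest is -48
Collecting the picks in order gives the descending list.
Final answer: [11, -1, -4, -6, -8, -17, -48]


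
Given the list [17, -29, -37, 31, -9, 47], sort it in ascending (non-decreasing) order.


Original list: [17, -29, -37, 31, -9, 47]
Repeatedly take the smallest remaining element:
  Remaining [17, -29, -37, 31, -9, 47] -> smallest is -37
  Remaining [17, -29, 31, -9, 47] -> smallest is -29
  Remaining [17, 31, -9, 47] -> smallest is -9
  Remaining [17, 31, 47] -> smallest is 17
  Remaining [31, 47] -> smallest is 31
  Remaining [47] -> smallest is 47
Collecting the picks in order gives the sorted list.
Final answer: [-37, -29, -9, 17, 31, 47]


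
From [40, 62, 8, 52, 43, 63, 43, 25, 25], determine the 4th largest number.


Sort descending: [63, 62, 52, 43, 43, 40, 25, 25, 8]
The 4th element (1-indexed) is at index 3.
Value = 43
Final answer: 43


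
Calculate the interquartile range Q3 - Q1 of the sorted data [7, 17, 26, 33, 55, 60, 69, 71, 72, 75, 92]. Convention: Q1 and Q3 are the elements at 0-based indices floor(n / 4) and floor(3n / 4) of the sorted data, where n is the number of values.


The data has n = 11 elements.
Q1 index = floor(11 / 4) = floor(2.75) = 2; Q3 index = floor(3 * 11 / 4) = floor(8.25) = 8
Q1 = element at index 2 = 26
Q3 = element at index 8 = 72
IQR = 72 - 26 = 46
Final answer: 46


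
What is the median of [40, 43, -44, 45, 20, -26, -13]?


First, sort the list: [-44, -26, -13, 20, 40, 43, 45]
The list has 7 elements (odd count).
The middle index is 3 (0-based), and the element there is 20.
Final answer: 20


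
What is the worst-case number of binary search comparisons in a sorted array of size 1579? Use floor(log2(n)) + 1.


Binary search halves the search space each step.
Maximum comparisons = floor(log2(1579)) + 1
log2(1579) = 10.6248
floor(log2(1579)) = 10, so 10 + 1 = 11
Final answer: 11


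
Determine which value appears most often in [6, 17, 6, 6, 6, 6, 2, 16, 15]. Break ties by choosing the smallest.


Count the frequency of each value:
  2 appears 1 time(s)
  6 appears 5 time(s)
  15 appears 1 time(s)
  16 appears 1 time(s)
  17 appears 1 time(s)
Maximum frequency is 5.
Only 6 reaches that frequency, so it is the mode.
Final answer: 6


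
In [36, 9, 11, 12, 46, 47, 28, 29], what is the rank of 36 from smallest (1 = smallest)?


Sort ascending: [9, 11, 12, 28, 29, 36, 46, 47]
Find 36 in the sorted list.
36 is at position 6 (1-indexed).
Final answer: 6


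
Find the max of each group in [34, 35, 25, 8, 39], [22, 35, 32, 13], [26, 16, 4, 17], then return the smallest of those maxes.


Find max of each group:
  Group 1: [34, 35, 25, 8, 39] -> max = 39
  Group 2: [22, 35, 32, 13] -> max = 35
  Group 3: [26, 16, 4, 17] -> max = 26
Maxes: [39, 35, 26]
Minimum of maxes = 26
Final answer: 26


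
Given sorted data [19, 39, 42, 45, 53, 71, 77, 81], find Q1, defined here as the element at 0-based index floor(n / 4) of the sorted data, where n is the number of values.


The list has n = 8 elements.
Q1 index = floor(8 / 4) = floor(2) = 2
Counting from index 0 in the sorted data, the element at index 2 is 42.
Final answer: 42


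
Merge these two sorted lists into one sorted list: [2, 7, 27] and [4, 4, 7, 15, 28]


List A: [2, 7, 27]
List B: [4, 4, 7, 15, 28]
Repeatedly compare the front elements and take the smaller:
  2 vs 4 -> take 2
  7 vs 4 -> take 4
  7 vs 4 -> take 4
  7 vs 7 -> take 7
  27 vs 7 -> take 7
  27 vs 15 -> take 15
  27 vs 28 -> take 27
  A is exhausted; append the rest of B: [28]
Final answer: [2, 4, 4, 7, 7, 15, 27, 28]


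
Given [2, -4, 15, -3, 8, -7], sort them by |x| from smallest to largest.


Compute absolute values:
  |2| = 2
  |-4| = 4
  |15| = 15
  |-3| = 3
  |8| = 8
  |-7| = 7
Absolute values in increasing order: 2 < 3 < 4 < 7 < 8 < 15
Listing the original numbers in that order gives the answer.
Final answer: [2, -3, -4, -7, 8, 15]


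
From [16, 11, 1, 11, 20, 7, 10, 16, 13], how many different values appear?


List all unique values:
Distinct values: [1, 7, 10, 11, 13, 16, 20]
Count = 7
Final answer: 7


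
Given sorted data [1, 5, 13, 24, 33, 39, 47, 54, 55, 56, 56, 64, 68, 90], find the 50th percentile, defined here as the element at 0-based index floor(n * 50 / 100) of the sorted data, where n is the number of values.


The dataset has n = 14 elements.
Index = floor(14 * 50 / 100) = floor(700 / 100) = floor(7) = 7
Counting from index 0 in the sorted data, the element at index 7 is 54.
Final answer: 54


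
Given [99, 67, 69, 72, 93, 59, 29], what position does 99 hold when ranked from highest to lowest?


Sort descending: [99, 93, 72, 69, 67, 59, 29]
Find 99 in the sorted list.
99 is at position 1.
Final answer: 1


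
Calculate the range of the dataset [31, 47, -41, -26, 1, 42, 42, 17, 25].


Maximum value: 47
Minimum value: -41
Range = 47 - (-41) = 88
Final answer: 88


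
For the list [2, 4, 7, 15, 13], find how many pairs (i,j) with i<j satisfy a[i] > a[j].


For each element, count the later elements that are smaller than it:
  2 (index 0): smaller elements after it = [] -> 0
  4 (index 1): smaller elements after it = [] -> 0
  7 (index 2): smaller elements after it = [] -> 0
  15 (index 3): smaller elements after it = [13] -> 1
Total inversions = 0 + 0 + 0 + 1 = 1
Final answer: 1


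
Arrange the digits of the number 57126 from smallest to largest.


The number 57126 has digits: 5, 7, 1, 2, 6
Sorted: 1, 2, 5, 6, 7
Joining the sorted digits gives the result.
Final answer: 12567


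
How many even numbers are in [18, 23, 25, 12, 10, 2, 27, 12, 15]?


Check each element:
  18 is even
  23 is odd
  25 is odd
  12 is even
  10 is even
  2 is even
  27 is odd
  12 is even
  15 is odd
Evens: [18, 12, 10, 2, 12]
Count of evens = 5
Final answer: 5


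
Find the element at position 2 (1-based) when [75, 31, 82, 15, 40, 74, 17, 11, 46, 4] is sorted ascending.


Sort ascending: [4, 11, 15, 17, 31, 40, 46, 74, 75, 82]
The 2nd element (1-indexed) is at index 1.
Value = 11
Final answer: 11


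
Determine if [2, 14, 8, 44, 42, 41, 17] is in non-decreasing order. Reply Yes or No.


Check consecutive pairs:
  2 <= 14? True
  14 <= 8? False
  8 <= 44? True
  44 <= 42? False
  42 <= 41? False
  41 <= 17? False
4 consecutive pair(s) are out of order, so the list is not sorted.
Final answer: No


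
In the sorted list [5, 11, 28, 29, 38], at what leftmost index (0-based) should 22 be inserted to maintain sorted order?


List is sorted: [5, 11, 28, 29, 38]
We need the leftmost position where 22 can be inserted, i.e. the first index whose element is >= 22 (or the end of the list if none is).
Binary search with low=0, high=5 (0-based indices):
  low=0, high=5, mid=2: a[2]=28 >= 22, so high = 2
  low=0, high=2, mid=1: a[1]=11 < 22, so low = 2
Now low = high = 2, so the insertion index is 2.
Final answer: 2


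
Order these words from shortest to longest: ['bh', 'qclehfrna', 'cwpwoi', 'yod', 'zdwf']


Compute lengths:
  'bh' has length 2
  'qclehfrna' has length 9
  'cwpwoi' has length 6
  'yod' has length 3
  'zdwf' has length 4
Lengths in increasing order: 2 < 3 < 4 < 6 < 9
Listing the words in that order gives the answer.
Final answer: ['bh', 'yod', 'zdwf', 'cwpwoi', 'qclehfrna']


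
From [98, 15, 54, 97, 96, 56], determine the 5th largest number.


Sort descending: [98, 97, 96, 56, 54, 15]
The 5th element (1-indexed) is at index 4.
Value = 54
Final answer: 54


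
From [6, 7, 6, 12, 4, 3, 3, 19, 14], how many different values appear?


List all unique values:
Distinct values: [3, 4, 6, 7, 12, 14, 19]
Count = 7
Final answer: 7


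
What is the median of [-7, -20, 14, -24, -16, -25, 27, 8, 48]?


First, sort the list: [-25, -24, -20, -16, -7, 8, 14, 27, 48]
The list has 9 elements (odd count).
The middle index is 4 (0-based), and the element there is -7.
Final answer: -7


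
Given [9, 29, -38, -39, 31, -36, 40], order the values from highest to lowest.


Original list: [9, 29, -38, -39, 31, -36, 40]
Repeatedly take the largest remaining element:
  Remaining [9, 29, -38, -39, 31, -36, 40] -> largest is 40
  Remaining [9, 29, -38, -39, 31, -36] -> largest is 31
  Remaining [9, 29, -38, -39, -36] -> largest is 29
  Remaining [9, -38, -39, -36] -> largest is 9
  Remaining [-38, -39, -36] -> largest is -36
  Remaining [-38, -39] -> largest is -38
  Remaining [-39] -> largest is -39
Collecting the picks in order gives the descending list.
Final answer: [40, 31, 29, 9, -36, -38, -39]


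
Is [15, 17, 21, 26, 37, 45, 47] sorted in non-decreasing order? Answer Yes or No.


Check consecutive pairs:
  15 <= 17? True
  17 <= 21? True
  21 <= 26? True
  26 <= 37? True
  37 <= 45? True
  45 <= 47? True
Every consecutive pair is in order, so the list is non-decreasing.
Final answer: Yes


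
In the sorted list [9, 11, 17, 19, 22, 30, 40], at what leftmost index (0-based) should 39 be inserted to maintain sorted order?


List is sorted: [9, 11, 17, 19, 22, 30, 40]
We need the leftmost position where 39 can be inserted, i.e. the first index whose element is >= 39 (or the end of the list if none is).
Binary search with low=0, high=7 (0-based indices):
  low=0, high=7, mid=3: a[3]=19 < 39, so low = 4
  low=4, high=7, mid=5: a[5]=30 < 39, so low = 6
  low=6, high=7, mid=6: a[6]=40 >= 39, so high = 6
Now low = high = 6, so the insertion index is 6.
Final answer: 6


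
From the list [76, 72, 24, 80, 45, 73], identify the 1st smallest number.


Sort ascending: [24, 45, 72, 73, 76, 80]
The 1st element (1-indexed) is at index 0.
Value = 24
Final answer: 24


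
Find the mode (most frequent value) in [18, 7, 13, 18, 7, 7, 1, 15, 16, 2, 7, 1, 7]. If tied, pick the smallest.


Count the frequency of each value:
  1 appears 2 time(s)
  2 appears 1 time(s)
  7 appears 5 time(s)
  13 appears 1 time(s)
  15 appears 1 time(s)
  16 appears 1 time(s)
  18 appears 2 time(s)
Maximum frequency is 5.
Only 7 reaches that frequency, so it is the mode.
Final answer: 7


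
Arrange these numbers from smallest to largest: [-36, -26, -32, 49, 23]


Original list: [-36, -26, -32, 49, 23]
Repeatedly take the smallest remaining element:
  Remaining [-36, -26, -32, 49, 23] -> smallest is -36
  Remaining [-26, -32, 49, 23] -> smallest is -32
  Remaining [-26, 49, 23] -> smallest is -26
  Remaining [49, 23] -> smallest is 23
  Remaining [49] -> smallest is 49
Collecting the picks in order gives the sorted list.
Final answer: [-36, -32, -26, 23, 49]
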